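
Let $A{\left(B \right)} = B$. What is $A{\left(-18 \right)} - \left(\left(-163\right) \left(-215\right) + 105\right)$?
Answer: $-35168$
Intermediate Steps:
$A{\left(-18 \right)} - \left(\left(-163\right) \left(-215\right) + 105\right) = -18 - \left(\left(-163\right) \left(-215\right) + 105\right) = -18 - \left(35045 + 105\right) = -18 - 35150 = -35168$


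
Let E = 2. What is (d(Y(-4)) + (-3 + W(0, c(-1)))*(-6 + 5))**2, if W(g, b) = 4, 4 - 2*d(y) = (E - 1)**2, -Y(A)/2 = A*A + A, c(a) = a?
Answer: 1/4 ≈ 0.25000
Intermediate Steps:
Y(A) = -2*A - 2*A**2 (Y(A) = -2*(A*A + A) = -2*(A**2 + A) = -2*(A + A**2) = -2*A - 2*A**2)
d(y) = 3/2 (d(y) = 2 - (2 - 1)**2/2 = 2 - 1/2*1**2 = 2 - 1/2*1 = 2 - 1/2 = 3/2)
(d(Y(-4)) + (-3 + W(0, c(-1)))*(-6 + 5))**2 = (3/2 + (-3 + 4)*(-6 + 5))**2 = (3/2 + 1*(-1))**2 = (3/2 - 1)**2 = (1/2)**2 = 1/4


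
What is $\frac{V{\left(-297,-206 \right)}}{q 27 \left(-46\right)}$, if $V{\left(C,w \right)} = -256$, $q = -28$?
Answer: $- \frac{32}{4347} \approx -0.0073614$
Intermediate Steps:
$\frac{V{\left(-297,-206 \right)}}{q 27 \left(-46\right)} = - \frac{256}{\left(-28\right) 27 \left(-46\right)} = - \frac{256}{\left(-756\right) \left(-46\right)} = - \frac{256}{34776} = \left(-256\right) \frac{1}{34776} = - \frac{32}{4347}$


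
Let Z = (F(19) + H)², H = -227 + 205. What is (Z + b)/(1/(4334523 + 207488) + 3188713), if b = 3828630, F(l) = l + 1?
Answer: 8694848871487/7241584760922 ≈ 1.2007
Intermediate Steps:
H = -22
F(l) = 1 + l
Z = 4 (Z = ((1 + 19) - 22)² = (20 - 22)² = (-2)² = 4)
(Z + b)/(1/(4334523 + 207488) + 3188713) = (4 + 3828630)/(1/(4334523 + 207488) + 3188713) = 3828634/(1/4542011 + 3188713) = 3828634/(14483169521844/4542011) = 3828634*(4542011/14483169521844) = 8694848871487/7241584760922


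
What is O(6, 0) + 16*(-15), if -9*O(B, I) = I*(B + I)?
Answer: -240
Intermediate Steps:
O(B, I) = -I*(B + I)/9
O(6, 0) + 16*(-15) = -⅑*0*(6 + 0) + 16*(-15) = -⅑*0*6 - 240 = 0 - 240 = -240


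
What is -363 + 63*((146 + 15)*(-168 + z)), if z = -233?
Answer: -4067706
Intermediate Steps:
-363 + 63*((146 + 15)*(-168 + z)) = -363 + 63*((146 + 15)*(-168 - 233)) = -363 + 63*(161*(-401)) = -363 + 63*(-64561) = -363 - 4067343 = -4067706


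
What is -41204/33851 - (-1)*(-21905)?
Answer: -741547359/33851 ≈ -21906.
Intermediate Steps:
-41204/33851 - (-1)*(-21905) = -41204*1/33851 - 1*21905 = -41204/33851 - 21905 = -741547359/33851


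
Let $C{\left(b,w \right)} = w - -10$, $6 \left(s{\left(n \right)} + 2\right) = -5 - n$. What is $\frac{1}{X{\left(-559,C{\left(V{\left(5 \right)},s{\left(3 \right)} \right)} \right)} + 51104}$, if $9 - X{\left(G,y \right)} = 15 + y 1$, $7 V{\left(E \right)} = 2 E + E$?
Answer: $\frac{3}{153274} \approx 1.9573 \cdot 10^{-5}$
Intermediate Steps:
$s{\left(n \right)} = - \frac{17}{6} - \frac{n}{6}$ ($s{\left(n \right)} = -2 + \frac{-5 - n}{6} = -2 - \left(\frac{5}{6} + \frac{n}{6}\right) = - \frac{17}{6} - \frac{n}{6}$)
$V{\left(E \right)} = \frac{3 E}{7}$ ($V{\left(E \right)} = \frac{2 E + E}{7} = \frac{3 E}{7}$)
$C{\left(b,w \right)} = 10 + w$ ($C{\left(b,w \right)} = w + 10 = 10 + w$)
$X{\left(G,y \right)} = -6 - y$ ($X{\left(G,y \right)} = 9 - \left(15 + y 1\right) = 9 - \left(15 + y\right) = -6 - y$)
$\frac{1}{X{\left(-559,C{\left(V{\left(5 \right)},s{\left(3 \right)} \right)} \right)} + 51104} = \frac{1}{\left(-6 - \left(10 - \frac{10}{3}\right)\right) + 51104} = \frac{1}{\left(-6 - \frac{20}{3}\right) + 51104} = \frac{1}{- \frac{38}{3} + 51104} = \frac{1}{\frac{153274}{3}} = \frac{3}{153274}$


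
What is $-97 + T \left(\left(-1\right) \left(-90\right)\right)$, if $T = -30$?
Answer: $-2797$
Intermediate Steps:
$-97 + T \left(\left(-1\right) \left(-90\right)\right) = -97 - 30 \left(\left(-1\right) \left(-90\right)\right) = -97 - 2700 = -2797$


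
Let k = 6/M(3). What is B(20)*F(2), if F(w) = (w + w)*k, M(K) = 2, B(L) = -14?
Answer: -168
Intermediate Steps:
k = 3 (k = 6/2 = 6*(1/2) = 3)
F(w) = 6*w (F(w) = (w + w)*3 = (2*w)*3 = 6*w)
B(20)*F(2) = -84*2 = -14*12 = -168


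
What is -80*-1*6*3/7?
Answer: 1440/7 ≈ 205.71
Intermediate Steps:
-80*-1*6*3/7 = -80*(-6*3)/7 = -(-1440)/7 = -80*(-18/7) = 1440/7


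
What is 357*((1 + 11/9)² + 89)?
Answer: 905471/27 ≈ 33536.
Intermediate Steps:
357*((1 + 11/9)² + 89) = 357*((20/9)² + 89) = 357*(400/81 + 89) = 357*(7609/81) = 905471/27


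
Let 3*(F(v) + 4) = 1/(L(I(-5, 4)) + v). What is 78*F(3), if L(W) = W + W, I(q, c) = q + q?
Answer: -5330/17 ≈ -313.53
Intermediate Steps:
I(q, c) = 2*q
L(W) = 2*W
F(v) = -4 + 1/(3*(-20 + v)) (F(v) = -4 + 1/(3*(2*(2*(-5)) + v)) = -4 + 1/(3*(2*(-10) + v)) = -4 + 1/(3*(-20 + v)))
78*F(3) = 78*((241 - 12*3)/(3*(-20 + 3))) = 78*((⅓)*(241 - 36)/(-17)) = 78*((⅓)*(-1/17)*205) = 78*(-205/51) = -5330/17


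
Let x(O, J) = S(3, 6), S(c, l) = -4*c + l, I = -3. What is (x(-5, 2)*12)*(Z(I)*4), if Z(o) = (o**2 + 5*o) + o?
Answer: 2592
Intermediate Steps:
S(c, l) = l - 4*c
x(O, J) = -6 (x(O, J) = 6 - 4*3 = 6 - 12 = -6)
Z(o) = o**2 + 6*o
(x(-5, 2)*12)*(Z(I)*4) = (-6*12)*(-3*(6 - 3)*4) = -72*(-3*3)*4 = -(-648)*4 = -72*(-36) = 2592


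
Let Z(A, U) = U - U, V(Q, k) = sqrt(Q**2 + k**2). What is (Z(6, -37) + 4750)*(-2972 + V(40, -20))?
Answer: -14117000 + 95000*sqrt(5) ≈ -1.3905e+7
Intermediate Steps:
Z(A, U) = 0
(Z(6, -37) + 4750)*(-2972 + V(40, -20)) = (0 + 4750)*(-2972 + sqrt(40**2 + (-20)**2)) = 4750*(-2972 + sqrt(1600 + 400)) = 4750*(-2972 + sqrt(2000)) = 4750*(-2972 + 20*sqrt(5)) = -14117000 + 95000*sqrt(5)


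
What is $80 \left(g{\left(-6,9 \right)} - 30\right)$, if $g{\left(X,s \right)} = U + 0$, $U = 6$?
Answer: $-1920$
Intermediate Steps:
$g{\left(X,s \right)} = 6$ ($g{\left(X,s \right)} = 6 + 0 = 6$)
$80 \left(g{\left(-6,9 \right)} - 30\right) = 80 \left(6 - 30\right) = 80 \left(-24\right) = -1920$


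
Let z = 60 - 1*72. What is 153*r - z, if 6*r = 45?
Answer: 2319/2 ≈ 1159.5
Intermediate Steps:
r = 15/2 (r = (1/6)*45 = 15/2 ≈ 7.5000)
z = -12 (z = 60 - 72 = -12)
153*r - z = 153*(15/2) - 1*(-12) = 2295/2 + 12 = 2319/2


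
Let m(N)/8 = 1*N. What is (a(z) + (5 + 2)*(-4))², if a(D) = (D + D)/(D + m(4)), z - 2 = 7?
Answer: 1276900/1681 ≈ 759.61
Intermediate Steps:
z = 9 (z = 2 + 7 = 9)
m(N) = 8*N (m(N) = 8*(1*N) = 8*N)
a(D) = 2*D/(32 + D) (a(D) = (D + D)/(D + 8*4) = (2*D)/(D + 32) = (2*D)/(32 + D) = 2*D/(32 + D))
(a(z) + (5 + 2)*(-4))² = (2*9/(32 + 9) + (5 + 2)*(-4))² = (2*9/41 + 7*(-4))² = (2*9*(1/41) - 28)² = (18/41 - 28)² = (-1130/41)² = 1276900/1681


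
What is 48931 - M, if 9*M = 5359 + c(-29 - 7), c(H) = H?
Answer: 435056/9 ≈ 48340.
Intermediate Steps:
M = 5323/9 (M = (5359 + (-29 - 7))/9 = (5359 - 36)/9 = (1/9)*5323 = 5323/9 ≈ 591.44)
48931 - M = 48931 - 1*5323/9 = 48931 - 5323/9 = 435056/9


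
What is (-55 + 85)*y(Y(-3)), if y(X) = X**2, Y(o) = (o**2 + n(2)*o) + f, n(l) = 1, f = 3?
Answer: 2430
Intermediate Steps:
Y(o) = 3 + o + o**2 (Y(o) = (o**2 + 1*o) + 3 = (o**2 + o) + 3 = (o + o**2) + 3 = 3 + o + o**2)
(-55 + 85)*y(Y(-3)) = (-55 + 85)*(3 - 3 + (-3)**2)**2 = 30*(3 - 3 + 9)**2 = 30*9**2 = 30*81 = 2430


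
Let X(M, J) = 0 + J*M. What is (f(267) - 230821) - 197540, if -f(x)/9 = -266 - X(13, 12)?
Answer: -424563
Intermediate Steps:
X(M, J) = J*M
f(x) = 3798 (f(x) = -9*(-266 - 12*13) = -9*(-266 - 1*156) = -9*(-266 - 156) = -9*(-422) = 3798)
(f(267) - 230821) - 197540 = (3798 - 230821) - 197540 = -227023 - 197540 = -424563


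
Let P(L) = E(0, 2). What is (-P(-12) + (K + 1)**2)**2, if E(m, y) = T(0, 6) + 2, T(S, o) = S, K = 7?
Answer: 3844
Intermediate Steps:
E(m, y) = 2 (E(m, y) = 0 + 2 = 2)
P(L) = 2
(-P(-12) + (K + 1)**2)**2 = (-1*2 + (7 + 1)**2)**2 = (-2 + 8**2)**2 = (-2 + 64)**2 = 62**2 = 3844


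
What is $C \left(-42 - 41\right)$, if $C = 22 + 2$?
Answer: $-1992$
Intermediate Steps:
$C = 24$
$C \left(-42 - 41\right) = 24 \left(-42 - 41\right) = 24 \left(-83\right) = -1992$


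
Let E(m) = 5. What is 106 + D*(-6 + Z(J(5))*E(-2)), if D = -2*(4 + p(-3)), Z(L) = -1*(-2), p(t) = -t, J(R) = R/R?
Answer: 50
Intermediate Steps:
J(R) = 1
Z(L) = 2
D = -14 (D = -2*(4 - 1*(-3)) = -2*(4 + 3) = -2*7 = -14)
106 + D*(-6 + Z(J(5))*E(-2)) = 106 - 14*(-6 + 2*5) = 106 - 14*(-6 + 10) = 106 - 14*4 = 106 - 56 = 50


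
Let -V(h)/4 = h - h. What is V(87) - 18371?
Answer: -18371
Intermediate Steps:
V(h) = 0 (V(h) = -4*(h - h) = -4*0 = 0)
V(87) - 18371 = 0 - 18371 = -18371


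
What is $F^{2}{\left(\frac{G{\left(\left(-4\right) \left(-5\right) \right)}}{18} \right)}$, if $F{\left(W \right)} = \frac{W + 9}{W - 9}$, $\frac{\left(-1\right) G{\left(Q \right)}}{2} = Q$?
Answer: $\frac{3721}{10201} \approx 0.36477$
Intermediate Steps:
$G{\left(Q \right)} = - 2 Q$
$F{\left(W \right)} = \frac{9 + W}{-9 + W}$ ($F{\left(W \right)} = \frac{9 + W}{W - 9} = \frac{9 + W}{-9 + W}$)
$F^{2}{\left(\frac{G{\left(\left(-4\right) \left(-5\right) \right)}}{18} \right)} = \left(\frac{9 + \frac{\left(-2\right) \left(\left(-4\right) \left(-5\right)\right)}{18}}{-9 + \frac{\left(-2\right) \left(\left(-4\right) \left(-5\right)\right)}{18}}\right)^{2} = \left(\frac{9 + \left(-2\right) 20 \cdot \frac{1}{18}}{-9 + \left(-2\right) 20 \cdot \frac{1}{18}}\right)^{2} = \left(\frac{9 - \frac{20}{9}}{-9 - \frac{20}{9}}\right)^{2} = \left(\frac{1}{- \frac{101}{9}} \cdot \frac{61}{9}\right)^{2} = \left(\left(- \frac{9}{101}\right) \frac{61}{9}\right)^{2} = \left(- \frac{61}{101}\right)^{2} = \frac{3721}{10201}$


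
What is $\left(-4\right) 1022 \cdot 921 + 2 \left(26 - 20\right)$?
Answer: $-3765036$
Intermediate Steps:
$\left(-4\right) 1022 \cdot 921 + 2 \left(26 - 20\right) = \left(-4088\right) 921 + 2 \left(26 - 20\right) = -3765048 + 2 \cdot 6 = -3765048 + 12 = -3765036$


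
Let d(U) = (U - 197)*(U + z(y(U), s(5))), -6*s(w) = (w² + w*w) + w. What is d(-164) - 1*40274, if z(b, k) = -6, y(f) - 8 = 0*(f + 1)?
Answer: 21096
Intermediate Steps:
y(f) = 8 (y(f) = 8 + 0*(f + 1) = 8 + 0*(1 + f) = 8 + 0 = 8)
s(w) = -w²/3 - w/6 (s(w) = -((w² + w*w) + w)/6 = -((w² + w²) + w)/6 = -(2*w² + w)/6 = -(w + 2*w²)/6 = -w²/3 - w/6)
d(U) = (-197 + U)*(-6 + U) (d(U) = (U - 197)*(U - 6) = (-197 + U)*(-6 + U))
d(-164) - 1*40274 = (1182 + (-164)² - 203*(-164)) - 1*40274 = (1182 + 26896 + 33292) - 40274 = 61370 - 40274 = 21096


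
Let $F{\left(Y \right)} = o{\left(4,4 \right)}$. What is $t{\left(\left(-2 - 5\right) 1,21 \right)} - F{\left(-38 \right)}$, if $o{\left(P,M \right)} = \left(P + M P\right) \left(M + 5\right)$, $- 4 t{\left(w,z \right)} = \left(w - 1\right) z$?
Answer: $-138$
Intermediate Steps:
$t{\left(w,z \right)} = - \frac{z \left(-1 + w\right)}{4}$ ($t{\left(w,z \right)} = - \frac{\left(w - 1\right) z}{4} = - \frac{\left(-1 + w\right) z}{4} = - \frac{z \left(-1 + w\right)}{4}$)
$o{\left(P,M \right)} = \left(5 + M\right) \left(P + M P\right)$ ($o{\left(P,M \right)} = \left(P + M P\right) \left(5 + M\right) = \left(5 + M\right) \left(P + M P\right)$)
$F{\left(Y \right)} = 180$ ($F{\left(Y \right)} = 4 \left(5 + 4^{2} + 6 \cdot 4\right) = 4 \left(5 + 16 + 24\right) = 4 \cdot 45 = 180$)
$t{\left(\left(-2 - 5\right) 1,21 \right)} - F{\left(-38 \right)} = \frac{1}{4} \cdot 21 \left(1 - \left(-2 - 5\right) 1\right) - 180 = \frac{1}{4} \cdot 21 \left(1 - \left(-7\right) 1\right) - 180 = \frac{1}{4} \cdot 21 \left(1 - -7\right) - 180 = \frac{1}{4} \cdot 21 \left(1 + 7\right) - 180 = \frac{1}{4} \cdot 21 \cdot 8 - 180 = 42 - 180 = -138$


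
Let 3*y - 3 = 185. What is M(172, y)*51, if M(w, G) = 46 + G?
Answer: 5542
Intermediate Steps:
y = 188/3 (y = 1 + (⅓)*185 = 1 + 185/3 = 188/3 ≈ 62.667)
M(172, y)*51 = (46 + 188/3)*51 = (326/3)*51 = 5542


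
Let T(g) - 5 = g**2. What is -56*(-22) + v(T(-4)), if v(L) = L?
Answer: 1253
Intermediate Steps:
T(g) = 5 + g**2
-56*(-22) + v(T(-4)) = -56*(-22) + (5 + (-4)**2) = 1232 + (5 + 16) = 1232 + 21 = 1253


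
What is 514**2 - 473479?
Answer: -209283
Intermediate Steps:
514**2 - 473479 = 264196 - 473479 = -209283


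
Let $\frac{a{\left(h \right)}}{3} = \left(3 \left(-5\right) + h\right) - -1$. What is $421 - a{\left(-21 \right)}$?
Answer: $526$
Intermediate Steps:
$a{\left(h \right)} = -42 + 3 h$ ($a{\left(h \right)} = 3 \left(\left(3 \left(-5\right) + h\right) - -1\right) = 3 \left(\left(-15 + h\right) + 1\right) = 3 \left(-14 + h\right) = -42 + 3 h$)
$421 - a{\left(-21 \right)} = 421 - \left(-42 + 3 \left(-21\right)\right) = 421 - \left(-42 - 63\right) = 421 - -105 = 421 + 105 = 526$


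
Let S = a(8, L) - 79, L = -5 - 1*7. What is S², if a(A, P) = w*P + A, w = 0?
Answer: 5041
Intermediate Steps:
L = -12 (L = -5 - 7 = -12)
a(A, P) = A (a(A, P) = 0*P + A = 0 + A = A)
S = -71 (S = 8 - 79 = -71)
S² = (-71)² = 5041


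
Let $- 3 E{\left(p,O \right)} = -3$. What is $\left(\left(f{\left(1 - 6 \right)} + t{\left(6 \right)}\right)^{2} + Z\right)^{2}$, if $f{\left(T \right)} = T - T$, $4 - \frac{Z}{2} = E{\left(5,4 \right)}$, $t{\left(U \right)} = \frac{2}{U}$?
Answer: $\frac{3025}{81} \approx 37.346$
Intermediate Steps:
$E{\left(p,O \right)} = 1$ ($E{\left(p,O \right)} = \left(- \frac{1}{3}\right) \left(-3\right) = 1$)
$Z = 6$ ($Z = 8 - 2 = 6$)
$f{\left(T \right)} = 0$
$\left(\left(f{\left(1 - 6 \right)} + t{\left(6 \right)}\right)^{2} + Z\right)^{2} = \left(\left(0 + \frac{2}{6}\right)^{2} + 6\right)^{2} = \left(\left(0 + 2 \cdot \frac{1}{6}\right)^{2} + 6\right)^{2} = \left(\left(0 + \frac{1}{3}\right)^{2} + 6\right)^{2} = \left(\left(\frac{1}{3}\right)^{2} + 6\right)^{2} = \left(\frac{1}{9} + 6\right)^{2} = \left(\frac{55}{9}\right)^{2} = \frac{3025}{81}$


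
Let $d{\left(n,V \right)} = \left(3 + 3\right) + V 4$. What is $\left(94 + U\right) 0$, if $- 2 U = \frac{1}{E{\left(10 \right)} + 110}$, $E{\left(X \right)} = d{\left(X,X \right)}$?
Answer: $0$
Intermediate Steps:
$d{\left(n,V \right)} = 6 + 4 V$
$E{\left(X \right)} = 6 + 4 X$
$U = - \frac{1}{312}$ ($U = - \frac{1}{2 \left(\left(6 + 4 \cdot 10\right) + 110\right)} = - \frac{1}{2 \left(\left(6 + 40\right) + 110\right)} = - \frac{1}{2 \left(46 + 110\right)} = - \frac{1}{2 \cdot 156} = \left(- \frac{1}{2}\right) \frac{1}{156} = - \frac{1}{312} \approx -0.0032051$)
$\left(94 + U\right) 0 = \left(94 - \frac{1}{312}\right) 0 = \frac{29327}{312} \cdot 0 = 0$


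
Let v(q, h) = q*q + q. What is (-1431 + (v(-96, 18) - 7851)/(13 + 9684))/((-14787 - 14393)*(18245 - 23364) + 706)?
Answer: -256947/26823540793 ≈ -9.5792e-6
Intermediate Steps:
v(q, h) = q + q**2 (v(q, h) = q**2 + q = q + q**2)
(-1431 + (v(-96, 18) - 7851)/(13 + 9684))/((-14787 - 14393)*(18245 - 23364) + 706) = (-1431 + (-96*(1 - 96) - 7851)/(13 + 9684))/((-14787 - 14393)*(18245 - 23364) + 706) = (-1431 + (-96*(-95) - 7851)/9697)/(-29180*(-5119) + 706) = (-1431 + (9120 - 7851)*(1/9697))/(149372420 + 706) = (-1431 + 1269*(1/9697))/149373126 = (-1431 + 1269/9697)*(1/149373126) = -13875138/9697*1/149373126 = -256947/26823540793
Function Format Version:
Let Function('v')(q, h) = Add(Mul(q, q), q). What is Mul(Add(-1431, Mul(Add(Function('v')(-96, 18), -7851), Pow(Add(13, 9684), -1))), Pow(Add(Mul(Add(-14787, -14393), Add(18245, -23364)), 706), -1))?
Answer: Rational(-256947, 26823540793) ≈ -9.5792e-6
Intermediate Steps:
Function('v')(q, h) = Add(q, Pow(q, 2)) (Function('v')(q, h) = Add(Pow(q, 2), q) = Add(q, Pow(q, 2)))
Mul(Add(-1431, Mul(Add(Function('v')(-96, 18), -7851), Pow(Add(13, 9684), -1))), Pow(Add(Mul(Add(-14787, -14393), Add(18245, -23364)), 706), -1)) = Mul(Add(-1431, Mul(Add(Mul(-96, Add(1, -96)), -7851), Pow(Add(13, 9684), -1))), Pow(Add(Mul(Add(-14787, -14393), Add(18245, -23364)), 706), -1)) = Mul(Add(-1431, Mul(Add(Mul(-96, -95), -7851), Pow(9697, -1))), Pow(Add(Mul(-29180, -5119), 706), -1)) = Mul(Add(-1431, Mul(Add(9120, -7851), Rational(1, 9697))), Pow(Add(149372420, 706), -1)) = Mul(Add(-1431, Mul(1269, Rational(1, 9697))), Pow(149373126, -1)) = Mul(Add(-1431, Rational(1269, 9697)), Rational(1, 149373126)) = Mul(Rational(-13875138, 9697), Rational(1, 149373126)) = Rational(-256947, 26823540793)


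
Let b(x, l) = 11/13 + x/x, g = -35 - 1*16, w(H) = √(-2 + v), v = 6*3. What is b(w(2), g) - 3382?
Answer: -43942/13 ≈ -3380.2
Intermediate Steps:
v = 18
w(H) = 4 (w(H) = √(-2 + 18) = √16 = 4)
g = -51 (g = -35 - 16 = -51)
b(x, l) = 24/13 (b(x, l) = 11*(1/13) + 1 = 11/13 + 1 = 24/13)
b(w(2), g) - 3382 = 24/13 - 3382 = -43942/13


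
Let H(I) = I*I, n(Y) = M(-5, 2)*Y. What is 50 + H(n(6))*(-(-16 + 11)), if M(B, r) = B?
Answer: 4550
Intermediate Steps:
n(Y) = -5*Y
H(I) = I²
50 + H(n(6))*(-(-16 + 11)) = 50 + (-5*6)²*(-(-16 + 11)) = 50 + (-30)²*(-1*(-5)) = 50 + 900*5 = 50 + 4500 = 4550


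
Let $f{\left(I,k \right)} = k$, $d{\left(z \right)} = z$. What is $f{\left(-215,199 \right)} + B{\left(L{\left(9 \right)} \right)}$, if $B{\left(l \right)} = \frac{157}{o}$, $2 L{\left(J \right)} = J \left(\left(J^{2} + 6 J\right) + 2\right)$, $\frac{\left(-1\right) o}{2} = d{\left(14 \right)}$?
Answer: $\frac{5415}{28} \approx 193.39$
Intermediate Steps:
$o = -28$ ($o = \left(-2\right) 14 = -28$)
$L{\left(J \right)} = \frac{J \left(2 + J^{2} + 6 J\right)}{2}$ ($L{\left(J \right)} = \frac{J \left(\left(J^{2} + 6 J\right) + 2\right)}{2} = \frac{J \left(2 + J^{2} + 6 J\right)}{2}$)
$B{\left(l \right)} = - \frac{157}{28}$ ($B{\left(l \right)} = \frac{157}{-28} = 157 \left(- \frac{1}{28}\right) = - \frac{157}{28}$)
$f{\left(-215,199 \right)} + B{\left(L{\left(9 \right)} \right)} = 199 - \frac{157}{28} = \frac{5415}{28}$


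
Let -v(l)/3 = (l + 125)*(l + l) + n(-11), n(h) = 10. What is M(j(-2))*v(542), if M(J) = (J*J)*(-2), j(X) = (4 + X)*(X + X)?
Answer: 277646592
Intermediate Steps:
j(X) = 2*X*(4 + X) (j(X) = (4 + X)*(2*X) = 2*X*(4 + X))
v(l) = -30 - 6*l*(125 + l) (v(l) = -3*((l + 125)*(l + l) + 10) = -3*((125 + l)*(2*l) + 10) = -3*(2*l*(125 + l) + 10) = -3*(10 + 2*l*(125 + l)) = -30 - 6*l*(125 + l))
M(J) = -2*J² (M(J) = J²*(-2) = -2*J²)
M(j(-2))*v(542) = (-2*16*(4 - 2)²)*(-30 - 750*542 - 6*542²) = (-2*(2*(-2)*2)²)*(-30 - 406500 - 6*293764) = (-2*(-8)²)*(-30 - 406500 - 1762584) = -2*64*(-2169114) = -128*(-2169114) = 277646592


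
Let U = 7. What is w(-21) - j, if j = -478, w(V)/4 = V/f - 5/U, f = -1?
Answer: 3914/7 ≈ 559.14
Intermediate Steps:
w(V) = -20/7 - 4*V (w(V) = 4*(V/(-1) - 5/7) = 4*(V*(-1) - 5*1/7) = 4*(-V - 5/7) = 4*(-5/7 - V) = -20/7 - 4*V)
w(-21) - j = (-20/7 - 4*(-21)) - 1*(-478) = (-20/7 + 84) + 478 = 568/7 + 478 = 3914/7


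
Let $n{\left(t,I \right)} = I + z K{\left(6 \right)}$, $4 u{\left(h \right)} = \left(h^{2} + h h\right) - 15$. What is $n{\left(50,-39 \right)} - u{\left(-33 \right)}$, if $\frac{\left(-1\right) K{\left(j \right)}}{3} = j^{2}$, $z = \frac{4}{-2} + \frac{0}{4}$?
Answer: $- \frac{1455}{4} \approx -363.75$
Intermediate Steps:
$z = -2$ ($z = 4 \left(- \frac{1}{2}\right) + 0 \cdot \frac{1}{4} = -2 + 0 = -2$)
$K{\left(j \right)} = - 3 j^{2}$
$u{\left(h \right)} = - \frac{15}{4} + \frac{h^{2}}{2}$ ($u{\left(h \right)} = \frac{\left(h^{2} + h h\right) - 15}{4} = \frac{\left(h^{2} + h^{2}\right) - 15}{4} = \frac{2 h^{2} - 15}{4} = \frac{-15 + 2 h^{2}}{4} = - \frac{15}{4} + \frac{h^{2}}{2}$)
$n{\left(t,I \right)} = 216 + I$ ($n{\left(t,I \right)} = I - 2 \left(- 3 \cdot 6^{2}\right) = I - 2 \left(\left(-3\right) 36\right) = I - -216 = I + 216 = 216 + I$)
$n{\left(50,-39 \right)} - u{\left(-33 \right)} = \left(216 - 39\right) - \left(- \frac{15}{4} + \frac{\left(-33\right)^{2}}{2}\right) = 177 - \left(- \frac{15}{4} + \frac{1}{2} \cdot 1089\right) = 177 - \left(- \frac{15}{4} + \frac{1089}{2}\right) = 177 - \frac{2163}{4} = - \frac{1455}{4}$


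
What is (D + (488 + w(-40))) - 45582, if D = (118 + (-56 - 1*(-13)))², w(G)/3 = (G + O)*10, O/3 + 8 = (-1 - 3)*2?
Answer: -42109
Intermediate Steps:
O = -48 (O = -24 + 3*((-1 - 3)*2) = -24 + 3*(-4*2) = -24 + 3*(-8) = -24 - 24 = -48)
w(G) = -1440 + 30*G (w(G) = 3*((G - 48)*10) = 3*((-48 + G)*10) = 3*(-480 + 10*G) = -1440 + 30*G)
D = 5625 (D = (118 + (-56 + 13))² = (118 - 43)² = 75² = 5625)
(D + (488 + w(-40))) - 45582 = (5625 + (488 + (-1440 + 30*(-40)))) - 45582 = (5625 + (488 + (-1440 - 1200))) - 45582 = (5625 + (488 - 2640)) - 45582 = (5625 - 2152) - 45582 = 3473 - 45582 = -42109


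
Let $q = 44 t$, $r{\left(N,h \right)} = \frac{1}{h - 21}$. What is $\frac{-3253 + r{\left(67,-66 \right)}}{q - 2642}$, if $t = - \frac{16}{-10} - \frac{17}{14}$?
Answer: $\frac{2476355}{1998303} \approx 1.2392$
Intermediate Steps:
$t = \frac{27}{70}$ ($t = \left(-16\right) \left(- \frac{1}{10}\right) - \frac{17}{14} = \frac{8}{5} - \frac{17}{14} = \frac{27}{70} \approx 0.38571$)
$r{\left(N,h \right)} = \frac{1}{-21 + h}$
$q = \frac{594}{35}$ ($q = 44 \cdot \frac{27}{70} = \frac{594}{35} \approx 16.971$)
$\frac{-3253 + r{\left(67,-66 \right)}}{q - 2642} = \frac{-3253 + \frac{1}{-21 - 66}}{\frac{594}{35} - 2642} = \frac{-3253 + \frac{1}{-87}}{- \frac{91876}{35}} = \left(-3253 - \frac{1}{87}\right) \left(- \frac{35}{91876}\right) = \left(- \frac{283012}{87}\right) \left(- \frac{35}{91876}\right) = \frac{2476355}{1998303}$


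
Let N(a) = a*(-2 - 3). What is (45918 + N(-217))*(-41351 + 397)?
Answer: -1924960862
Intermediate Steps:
N(a) = -5*a (N(a) = a*(-5) = -5*a)
(45918 + N(-217))*(-41351 + 397) = (45918 - 5*(-217))*(-41351 + 397) = (45918 + 1085)*(-40954) = 47003*(-40954) = -1924960862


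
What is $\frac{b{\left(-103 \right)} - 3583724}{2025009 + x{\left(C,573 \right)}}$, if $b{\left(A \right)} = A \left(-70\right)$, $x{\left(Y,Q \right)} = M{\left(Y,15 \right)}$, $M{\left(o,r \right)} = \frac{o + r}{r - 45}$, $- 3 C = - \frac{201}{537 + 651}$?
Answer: $- \frac{127466958960}{72171302873} \approx -1.7662$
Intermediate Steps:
$C = \frac{67}{1188}$ ($C = - \frac{\left(-201\right) \frac{1}{537 + 651}}{3} = - \frac{\left(-201\right) \frac{1}{1188}}{3} = \left(- \frac{1}{3}\right) \left(- \frac{67}{396}\right) = \frac{67}{1188} \approx 0.056397$)
$M{\left(o,r \right)} = \frac{o + r}{-45 + r}$
$x{\left(Y,Q \right)} = - \frac{1}{2} - \frac{Y}{30}$ ($x{\left(Y,Q \right)} = \frac{Y + 15}{-45 + 15} = \frac{15 + Y}{-30} = - \frac{15 + Y}{30} = - \frac{1}{2} - \frac{Y}{30}$)
$b{\left(A \right)} = - 70 A$
$\frac{b{\left(-103 \right)} - 3583724}{2025009 + x{\left(C,573 \right)}} = \frac{\left(-70\right) \left(-103\right) - 3583724}{2025009 - \frac{17887}{35640}} = \frac{7210 - 3583724}{2025009 - \frac{17887}{35640}} = - \frac{3576514}{2025009 - \frac{17887}{35640}} = - \frac{3576514}{\frac{72171302873}{35640}} = \left(-3576514\right) \frac{35640}{72171302873} = - \frac{127466958960}{72171302873}$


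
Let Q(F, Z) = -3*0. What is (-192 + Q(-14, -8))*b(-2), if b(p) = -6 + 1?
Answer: 960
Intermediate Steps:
Q(F, Z) = 0
b(p) = -5
(-192 + Q(-14, -8))*b(-2) = (-192 + 0)*(-5) = -192*(-5) = 960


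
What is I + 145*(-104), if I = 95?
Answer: -14985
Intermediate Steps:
I + 145*(-104) = 95 + 145*(-104) = 95 - 15080 = -14985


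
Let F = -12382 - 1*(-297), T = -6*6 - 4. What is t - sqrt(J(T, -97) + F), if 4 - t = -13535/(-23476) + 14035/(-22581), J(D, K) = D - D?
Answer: 2144298049/530111556 - I*sqrt(12085) ≈ 4.045 - 109.93*I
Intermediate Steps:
T = -40 (T = -36 - 4 = -40)
J(D, K) = 0
F = -12085 (F = -12382 + 297 = -12085)
t = 2144298049/530111556 (t = 4 - (-13535/(-23476) + 14035/(-22581)) = 4 - (-13535*(-1/23476) + 14035*(-1/22581)) = 4 - (13535/23476 - 14035/22581) = 4 - 1*(-23851825/530111556) = 4 + 23851825/530111556 = 2144298049/530111556 ≈ 4.0450)
t - sqrt(J(T, -97) + F) = 2144298049/530111556 - sqrt(0 - 12085) = 2144298049/530111556 - sqrt(-12085) = 2144298049/530111556 - I*sqrt(12085)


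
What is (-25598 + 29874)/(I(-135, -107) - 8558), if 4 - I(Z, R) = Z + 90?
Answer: -4276/8509 ≈ -0.50253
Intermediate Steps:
I(Z, R) = -86 - Z (I(Z, R) = 4 - (Z + 90) = 4 - (90 + Z) = 4 + (-90 - Z) = -86 - Z)
(-25598 + 29874)/(I(-135, -107) - 8558) = (-25598 + 29874)/((-86 - 1*(-135)) - 8558) = 4276/((-86 + 135) - 8558) = 4276/(49 - 8558) = 4276/(-8509) = 4276*(-1/8509) = -4276/8509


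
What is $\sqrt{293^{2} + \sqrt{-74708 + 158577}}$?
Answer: $\sqrt{85849 + \sqrt{83869}} \approx 293.49$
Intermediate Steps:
$\sqrt{293^{2} + \sqrt{-74708 + 158577}} = \sqrt{85849 + \sqrt{83869}}$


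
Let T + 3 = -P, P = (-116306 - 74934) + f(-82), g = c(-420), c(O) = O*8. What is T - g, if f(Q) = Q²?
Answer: 187873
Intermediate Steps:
c(O) = 8*O
g = -3360 (g = 8*(-420) = -3360)
P = -184516 (P = (-116306 - 74934) + (-82)² = -191240 + 6724 = -184516)
T = 184513 (T = -3 - 1*(-184516) = -3 + 184516 = 184513)
T - g = 184513 - 1*(-3360) = 184513 + 3360 = 187873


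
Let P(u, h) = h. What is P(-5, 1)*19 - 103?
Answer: -84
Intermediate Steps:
P(-5, 1)*19 - 103 = 1*19 - 103 = 19 - 103 = -84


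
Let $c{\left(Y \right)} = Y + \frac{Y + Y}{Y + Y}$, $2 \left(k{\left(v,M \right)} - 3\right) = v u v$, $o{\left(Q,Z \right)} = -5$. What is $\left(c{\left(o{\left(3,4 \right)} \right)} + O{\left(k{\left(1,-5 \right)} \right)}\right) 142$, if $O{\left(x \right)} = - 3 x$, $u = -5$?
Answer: $-781$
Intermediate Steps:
$k{\left(v,M \right)} = 3 - \frac{5 v^{2}}{2}$ ($k{\left(v,M \right)} = 3 + \frac{v \left(-5\right) v}{2} = 3 + \frac{- 5 v v}{2} = 3 + \frac{\left(-5\right) v^{2}}{2} = 3 - \frac{5 v^{2}}{2}$)
$c{\left(Y \right)} = 1 + Y$ ($c{\left(Y \right)} = Y + \frac{2 Y}{2 Y} = Y + 2 Y \frac{1}{2 Y} = Y + 1 = 1 + Y$)
$\left(c{\left(o{\left(3,4 \right)} \right)} + O{\left(k{\left(1,-5 \right)} \right)}\right) 142 = \left(\left(1 - 5\right) - 3 \left(3 - \frac{5 \cdot 1^{2}}{2}\right)\right) 142 = \left(-4 - 3 \left(3 - \frac{5}{2}\right)\right) 142 = \left(-4 - \frac{3}{2}\right) 142 = \left(- \frac{11}{2}\right) 142 = -781$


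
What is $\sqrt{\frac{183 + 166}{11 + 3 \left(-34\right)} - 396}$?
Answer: $\frac{i \sqrt{3311035}}{91} \approx 19.996 i$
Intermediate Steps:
$\sqrt{\frac{183 + 166}{11 + 3 \left(-34\right)} - 396} = \sqrt{\frac{349}{11 - 102} - 396} = \sqrt{\frac{349}{-91} - 396} = \sqrt{349 \left(- \frac{1}{91}\right) - 396} = \sqrt{- \frac{349}{91} - 396} = \sqrt{- \frac{36385}{91}} = \frac{i \sqrt{3311035}}{91}$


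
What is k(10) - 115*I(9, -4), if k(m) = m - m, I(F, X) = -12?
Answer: 1380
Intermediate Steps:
k(m) = 0
k(10) - 115*I(9, -4) = 0 - 115*(-12) = 0 + 1380 = 1380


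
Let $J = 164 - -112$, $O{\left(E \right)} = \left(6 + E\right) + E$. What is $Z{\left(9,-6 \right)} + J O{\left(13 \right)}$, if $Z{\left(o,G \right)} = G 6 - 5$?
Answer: $8791$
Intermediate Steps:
$O{\left(E \right)} = 6 + 2 E$
$J = 276$ ($J = 164 + 112 = 276$)
$Z{\left(o,G \right)} = -5 + 6 G$ ($Z{\left(o,G \right)} = 6 G - 5 = -5 + 6 G$)
$Z{\left(9,-6 \right)} + J O{\left(13 \right)} = \left(-5 + 6 \left(-6\right)\right) + 276 \left(6 + 2 \cdot 13\right) = \left(-5 - 36\right) + 276 \left(6 + 26\right) = -41 + 276 \cdot 32 = -41 + 8832 = 8791$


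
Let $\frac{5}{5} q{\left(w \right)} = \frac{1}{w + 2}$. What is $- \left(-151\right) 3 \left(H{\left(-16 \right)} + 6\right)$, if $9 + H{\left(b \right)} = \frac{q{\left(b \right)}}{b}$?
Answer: $- \frac{303963}{224} \approx -1357.0$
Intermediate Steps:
$q{\left(w \right)} = \frac{1}{2 + w}$ ($q{\left(w \right)} = \frac{1}{w + 2} = \frac{1}{2 + w}$)
$H{\left(b \right)} = -9 + \frac{1}{b \left(2 + b\right)}$ ($H{\left(b \right)} = -9 + \frac{1}{\left(2 + b\right) b} = -9 + \frac{1}{b \left(2 + b\right)}$)
$- \left(-151\right) 3 \left(H{\left(-16 \right)} + 6\right) = - \left(-151\right) 3 \left(\left(-9 + \frac{1}{\left(-16\right) \left(2 - 16\right)}\right) + 6\right) = \left(-1\right) \left(-453\right) \left(\left(-9 - \frac{1}{16 \left(-14\right)}\right) + 6\right) = 453 \left(\left(-9 - - \frac{1}{224}\right) + 6\right) = 453 \left(\left(-9 + \frac{1}{224}\right) + 6\right) = 453 \left(- \frac{2015}{224} + 6\right) = 453 \left(- \frac{671}{224}\right) = - \frac{303963}{224}$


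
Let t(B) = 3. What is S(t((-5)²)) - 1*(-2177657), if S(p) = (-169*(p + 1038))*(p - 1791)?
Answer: 316738709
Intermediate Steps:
S(p) = (-175422 - 169*p)*(-1791 + p) (S(p) = (-169*(1038 + p))*(-1791 + p) = (-175422 - 169*p)*(-1791 + p))
S(t((-5)²)) - 1*(-2177657) = (314180802 - 169*3² + 127257*3) - 1*(-2177657) = (314180802 - 169*9 + 381771) + 2177657 = (314180802 - 1521 + 381771) + 2177657 = 314561052 + 2177657 = 316738709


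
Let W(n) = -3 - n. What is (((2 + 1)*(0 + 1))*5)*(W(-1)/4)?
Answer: -15/2 ≈ -7.5000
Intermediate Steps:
(((2 + 1)*(0 + 1))*5)*(W(-1)/4) = (((2 + 1)*(0 + 1))*5)*((-3 - 1*(-1))/4) = ((3*1)*5)*((-3 + 1)*(¼)) = (3*5)*(-2*¼) = 15*(-½) = -15/2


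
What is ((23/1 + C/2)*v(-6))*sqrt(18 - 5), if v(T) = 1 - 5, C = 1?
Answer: -94*sqrt(13) ≈ -338.92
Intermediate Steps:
v(T) = -4
((23/1 + C/2)*v(-6))*sqrt(18 - 5) = ((23/1 + 1/2)*(-4))*sqrt(18 - 5) = ((23*1 + 1*(1/2))*(-4))*sqrt(13) = ((23 + 1/2)*(-4))*sqrt(13) = ((47/2)*(-4))*sqrt(13) = -94*sqrt(13)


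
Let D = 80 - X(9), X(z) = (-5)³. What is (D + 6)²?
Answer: 44521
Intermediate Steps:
X(z) = -125
D = 205 (D = 80 - 1*(-125) = 80 + 125 = 205)
(D + 6)² = (205 + 6)² = 211² = 44521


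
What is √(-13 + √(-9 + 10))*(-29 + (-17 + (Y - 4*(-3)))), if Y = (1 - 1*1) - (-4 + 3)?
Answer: -66*I*√3 ≈ -114.32*I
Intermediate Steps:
Y = 1 (Y = (1 - 1) - 1*(-1) = 0 + 1 = 1)
√(-13 + √(-9 + 10))*(-29 + (-17 + (Y - 4*(-3)))) = √(-13 + √(-9 + 10))*(-29 + (-17 + (1 - 4*(-3)))) = √(-13 + √1)*(-29 + (-17 + (1 + 12))) = √(-13 + 1)*(-29 + (-17 + 13)) = √(-12)*(-29 - 4) = (2*I*√3)*(-33) = -66*I*√3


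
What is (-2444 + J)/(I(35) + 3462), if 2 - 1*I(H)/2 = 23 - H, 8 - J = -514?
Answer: -961/1745 ≈ -0.55072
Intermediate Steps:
J = 522 (J = 8 - 1*(-514) = 8 + 514 = 522)
I(H) = -42 + 2*H (I(H) = 4 - 2*(23 - H) = 4 + (-46 + 2*H) = -42 + 2*H)
(-2444 + J)/(I(35) + 3462) = (-2444 + 522)/((-42 + 2*35) + 3462) = -1922/((-42 + 70) + 3462) = -1922/(28 + 3462) = -1922/3490 = -1922*1/3490 = -961/1745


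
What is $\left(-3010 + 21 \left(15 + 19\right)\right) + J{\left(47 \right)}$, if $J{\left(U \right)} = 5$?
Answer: $-2291$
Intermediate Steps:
$\left(-3010 + 21 \left(15 + 19\right)\right) + J{\left(47 \right)} = \left(-3010 + 21 \left(15 + 19\right)\right) + 5 = \left(-3010 + 21 \cdot 34\right) + 5 = \left(-3010 + 714\right) + 5 = -2296 + 5 = -2291$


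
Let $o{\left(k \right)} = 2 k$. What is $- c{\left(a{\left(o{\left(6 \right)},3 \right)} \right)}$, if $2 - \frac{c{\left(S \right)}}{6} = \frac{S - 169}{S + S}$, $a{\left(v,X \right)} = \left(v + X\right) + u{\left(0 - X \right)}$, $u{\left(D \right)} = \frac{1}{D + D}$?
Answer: $- \frac{3843}{89} \approx -43.18$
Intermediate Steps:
$u{\left(D \right)} = \frac{1}{2 D}$
$a{\left(v,X \right)} = X + v - \frac{1}{2 X}$ ($a{\left(v,X \right)} = \left(v + X\right) + \frac{1}{2 \left(0 - X\right)} = \left(X + v\right) + \frac{1}{2 \left(- X\right)} = \left(X + v\right) + \frac{\left(-1\right) \frac{1}{X}}{2} = \left(X + v\right) - \frac{1}{2 X} = X + v - \frac{1}{2 X}$)
$c{\left(S \right)} = 12 - \frac{3 \left(-169 + S\right)}{S}$ ($c{\left(S \right)} = 12 - 6 \frac{S - 169}{S + S} = 12 - 6 \frac{-169 + S}{2 S} = 12 - \frac{3 \left(-169 + S\right)}{S}$)
$- c{\left(a{\left(o{\left(6 \right)},3 \right)} \right)} = - (9 + \frac{507}{3 + 2 \cdot 6 - \frac{1}{2 \cdot 3}}) = - (9 + \frac{507}{3 + 12 - \frac{1}{6}}) = - (9 + \frac{507}{\frac{89}{6}}) = - (9 + 507 \cdot \frac{6}{89}) = - (9 + \frac{3042}{89}) = \left(-1\right) \frac{3843}{89} = - \frac{3843}{89}$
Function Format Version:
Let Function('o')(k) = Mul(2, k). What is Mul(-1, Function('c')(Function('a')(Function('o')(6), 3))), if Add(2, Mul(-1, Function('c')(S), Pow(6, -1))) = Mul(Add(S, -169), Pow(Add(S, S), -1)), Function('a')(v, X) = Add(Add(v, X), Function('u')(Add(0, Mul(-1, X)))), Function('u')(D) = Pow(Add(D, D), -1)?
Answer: Rational(-3843, 89) ≈ -43.180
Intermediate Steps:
Function('u')(D) = Mul(Rational(1, 2), Pow(D, -1)) (Function('u')(D) = Pow(Mul(2, D), -1) = Mul(Rational(1, 2), Pow(D, -1)))
Function('a')(v, X) = Add(X, v, Mul(Rational(-1, 2), Pow(X, -1))) (Function('a')(v, X) = Add(Add(v, X), Mul(Rational(1, 2), Pow(Add(0, Mul(-1, X)), -1))) = Add(Add(X, v), Mul(Rational(1, 2), Pow(Mul(-1, X), -1))) = Add(Add(X, v), Mul(Rational(1, 2), Mul(-1, Pow(X, -1)))) = Add(Add(X, v), Mul(Rational(-1, 2), Pow(X, -1))) = Add(X, v, Mul(Rational(-1, 2), Pow(X, -1))))
Function('c')(S) = Add(12, Mul(-3, Pow(S, -1), Add(-169, S))) (Function('c')(S) = Add(12, Mul(-6, Mul(Add(S, -169), Pow(Add(S, S), -1)))) = Add(12, Mul(-6, Mul(Add(-169, S), Pow(Mul(2, S), -1)))) = Add(12, Mul(-6, Mul(Add(-169, S), Mul(Rational(1, 2), Pow(S, -1))))) = Add(12, Mul(-6, Mul(Rational(1, 2), Pow(S, -1), Add(-169, S)))) = Add(12, Mul(-3, Pow(S, -1), Add(-169, S))))
Mul(-1, Function('c')(Function('a')(Function('o')(6), 3))) = Mul(-1, Add(9, Mul(507, Pow(Add(3, Mul(2, 6), Mul(Rational(-1, 2), Pow(3, -1))), -1)))) = Mul(-1, Add(9, Mul(507, Pow(Add(3, 12, Mul(Rational(-1, 2), Rational(1, 3))), -1)))) = Mul(-1, Add(9, Mul(507, Pow(Add(3, 12, Rational(-1, 6)), -1)))) = Mul(-1, Add(9, Mul(507, Pow(Rational(89, 6), -1)))) = Mul(-1, Add(9, Mul(507, Rational(6, 89)))) = Mul(-1, Add(9, Rational(3042, 89))) = Mul(-1, Rational(3843, 89)) = Rational(-3843, 89)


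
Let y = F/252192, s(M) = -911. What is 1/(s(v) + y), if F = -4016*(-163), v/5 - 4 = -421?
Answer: -15762/14318269 ≈ -0.0011008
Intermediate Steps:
v = -2085 (v = 20 + 5*(-421) = 20 - 2105 = -2085)
F = 654608
y = 40913/15762 (y = 654608/252192 = 654608*(1/252192) = 40913/15762 ≈ 2.5957)
1/(s(v) + y) = 1/(-911 + 40913/15762) = 1/(-14318269/15762) = -15762/14318269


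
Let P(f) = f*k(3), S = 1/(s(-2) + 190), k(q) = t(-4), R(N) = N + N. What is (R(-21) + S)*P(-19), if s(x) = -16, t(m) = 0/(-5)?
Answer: 0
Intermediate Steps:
R(N) = 2*N
t(m) = 0 (t(m) = 0*(-1/5) = 0)
k(q) = 0
S = 1/174 (S = 1/(-16 + 190) = 1/174 ≈ 0.0057471)
P(f) = 0 (P(f) = f*0 = 0)
(R(-21) + S)*P(-19) = (2*(-21) + 1/174)*0 = (-42 + 1/174)*0 = -7307/174*0 = 0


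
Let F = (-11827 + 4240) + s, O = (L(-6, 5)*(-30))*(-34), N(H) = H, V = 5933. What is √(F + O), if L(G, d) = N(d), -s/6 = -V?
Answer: 3*√3679 ≈ 181.96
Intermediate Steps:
s = 35598 (s = -(-6)*5933 = -6*(-5933) = 35598)
L(G, d) = d
O = 5100 (O = (5*(-30))*(-34) = -150*(-34) = 5100)
F = 28011 (F = (-11827 + 4240) + 35598 = -7587 + 35598 = 28011)
√(F + O) = √(28011 + 5100) = √33111 = 3*√3679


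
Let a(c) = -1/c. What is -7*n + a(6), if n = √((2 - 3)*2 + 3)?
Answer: -43/6 ≈ -7.1667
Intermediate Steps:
n = 1 (n = √(-1*2 + 3) = √(-2 + 3) = √1 = 1)
-7*n + a(6) = -7*1 - 1/6 = -7 - 1*⅙ = -7 - ⅙ = -43/6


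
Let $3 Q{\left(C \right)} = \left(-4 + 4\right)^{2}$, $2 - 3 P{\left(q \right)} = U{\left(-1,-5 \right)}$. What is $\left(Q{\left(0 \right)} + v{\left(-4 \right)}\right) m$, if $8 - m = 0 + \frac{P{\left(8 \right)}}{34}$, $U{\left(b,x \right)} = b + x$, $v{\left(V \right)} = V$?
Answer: $- \frac{1616}{51} \approx -31.686$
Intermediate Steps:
$P{\left(q \right)} = \frac{8}{3}$ ($P{\left(q \right)} = \frac{2}{3} - \frac{-1 - 5}{3} = \frac{2}{3} - -2 = \frac{2}{3} + 2 = \frac{8}{3}$)
$Q{\left(C \right)} = 0$ ($Q{\left(C \right)} = \frac{\left(-4 + 4\right)^{2}}{3} = \frac{0^{2}}{3} = \frac{1}{3} \cdot 0 = 0$)
$m = \frac{404}{51}$ ($m = 8 - \left(0 + \frac{8}{3 \cdot 34}\right) = 8 - \left(0 + \frac{8}{3} \cdot \frac{1}{34}\right) = 8 - \left(0 + \frac{4}{51}\right) = 8 - \frac{4}{51} = \frac{404}{51} \approx 7.9216$)
$\left(Q{\left(0 \right)} + v{\left(-4 \right)}\right) m = \left(0 - 4\right) \frac{404}{51} = \left(-4\right) \frac{404}{51} = - \frac{1616}{51}$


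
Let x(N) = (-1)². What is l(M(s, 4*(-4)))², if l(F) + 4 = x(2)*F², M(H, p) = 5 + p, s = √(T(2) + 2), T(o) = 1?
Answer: 13689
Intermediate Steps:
s = √3 (s = √(1 + 2) = √3 ≈ 1.7320)
x(N) = 1
l(F) = -4 + F² (l(F) = -4 + 1*F² = -4 + F²)
l(M(s, 4*(-4)))² = (-4 + (5 + 4*(-4))²)² = (-4 + (5 - 16)²)² = (-4 + (-11)²)² = (-4 + 121)² = 117² = 13689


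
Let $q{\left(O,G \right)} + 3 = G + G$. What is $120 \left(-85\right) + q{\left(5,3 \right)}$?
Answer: $-10197$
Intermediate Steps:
$q{\left(O,G \right)} = -3 + 2 G$ ($q{\left(O,G \right)} = -3 + \left(G + G\right) = -3 + 2 G$)
$120 \left(-85\right) + q{\left(5,3 \right)} = 120 \left(-85\right) + \left(-3 + 2 \cdot 3\right) = -10200 + \left(-3 + 6\right) = -10200 + 3 = -10197$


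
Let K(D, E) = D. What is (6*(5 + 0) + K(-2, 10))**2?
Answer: 784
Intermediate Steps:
(6*(5 + 0) + K(-2, 10))**2 = (6*(5 + 0) - 2)**2 = (6*5 - 2)**2 = (30 - 2)**2 = 28**2 = 784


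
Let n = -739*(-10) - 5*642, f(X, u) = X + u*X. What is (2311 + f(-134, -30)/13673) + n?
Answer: 88755329/13673 ≈ 6491.3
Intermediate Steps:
f(X, u) = X + X*u
n = 4180 (n = 7390 - 1*3210 = 7390 - 3210 = 4180)
(2311 + f(-134, -30)/13673) + n = (2311 - 134*(1 - 30)/13673) + 4180 = (2311 - 134*(-29)*(1/13673)) + 4180 = (2311 + 3886*(1/13673)) + 4180 = (2311 + 3886/13673) + 4180 = 31602189/13673 + 4180 = 88755329/13673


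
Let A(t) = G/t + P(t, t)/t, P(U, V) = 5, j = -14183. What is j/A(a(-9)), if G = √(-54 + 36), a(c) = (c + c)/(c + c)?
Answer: -70915/43 + 42549*I*√2/43 ≈ -1649.2 + 1399.4*I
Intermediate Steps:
a(c) = 1 (a(c) = (2*c)/((2*c)) = (2*c)*(1/(2*c)) = 1)
G = 3*I*√2 (G = √(-18) = 3*I*√2 ≈ 4.2426*I)
A(t) = 5/t + 3*I*√2/t (A(t) = (3*I*√2)/t + 5/t = 3*I*√2/t + 5/t = 5/t + 3*I*√2/t)
j/A(a(-9)) = -14183/(5 + 3*I*√2)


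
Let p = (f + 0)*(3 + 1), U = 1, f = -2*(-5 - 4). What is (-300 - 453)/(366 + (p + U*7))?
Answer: -753/445 ≈ -1.6921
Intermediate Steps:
f = 18 (f = -2*(-9) = 18)
p = 72 (p = (18 + 0)*(3 + 1) = 18*4 = 72)
(-300 - 453)/(366 + (p + U*7)) = (-300 - 453)/(366 + (72 + 1*7)) = -753/(366 + (72 + 7)) = -753/(366 + 79) = -753/445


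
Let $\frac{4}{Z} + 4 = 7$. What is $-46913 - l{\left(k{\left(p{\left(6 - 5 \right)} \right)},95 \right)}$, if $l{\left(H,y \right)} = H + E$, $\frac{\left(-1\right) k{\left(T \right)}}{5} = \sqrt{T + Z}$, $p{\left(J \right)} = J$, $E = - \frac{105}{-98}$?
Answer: $- \frac{656797}{14} + \frac{5 \sqrt{21}}{3} \approx -46906.0$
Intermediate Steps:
$Z = \frac{4}{3}$ ($Z = \frac{4}{-4 + 7} = \frac{4}{3} \approx 1.3333$)
$E = \frac{15}{14}$ ($E = \left(-105\right) \left(- \frac{1}{98}\right) = \frac{15}{14} \approx 1.0714$)
$k{\left(T \right)} = - 5 \sqrt{\frac{4}{3} + T}$ ($k{\left(T \right)} = - 5 \sqrt{T + \frac{4}{3}} = - 5 \sqrt{\frac{4}{3} + T}$)
$l{\left(H,y \right)} = \frac{15}{14} + H$ ($l{\left(H,y \right)} = H + \frac{15}{14} = \frac{15}{14} + H$)
$-46913 - l{\left(k{\left(p{\left(6 - 5 \right)} \right)},95 \right)} = -46913 - \left(\frac{15}{14} - \frac{5 \sqrt{12 + 9 \left(6 - 5\right)}}{3}\right) = -46913 - \left(\frac{15}{14} - \frac{5 \sqrt{12 + 9 \cdot 1}}{3}\right) = -46913 - \left(\frac{15}{14} - \frac{5 \sqrt{12 + 9}}{3}\right) = -46913 - \left(\frac{15}{14} - \frac{5 \sqrt{21}}{3}\right) = - \frac{656797}{14} + \frac{5 \sqrt{21}}{3}$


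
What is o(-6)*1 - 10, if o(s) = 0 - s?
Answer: -4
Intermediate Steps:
o(s) = -s
o(-6)*1 - 10 = -1*(-6)*1 - 10 = 6*1 - 10 = 6 - 10 = -4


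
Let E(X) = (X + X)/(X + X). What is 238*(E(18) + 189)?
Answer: 45220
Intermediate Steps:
E(X) = 1 (E(X) = (2*X)/((2*X)) = (2*X)*(1/(2*X)) = 1)
238*(E(18) + 189) = 238*(1 + 189) = 238*190 = 45220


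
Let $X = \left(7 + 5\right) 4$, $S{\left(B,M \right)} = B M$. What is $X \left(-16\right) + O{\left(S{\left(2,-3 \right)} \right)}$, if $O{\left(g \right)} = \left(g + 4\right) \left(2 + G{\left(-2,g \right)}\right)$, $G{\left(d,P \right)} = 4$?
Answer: $-780$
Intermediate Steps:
$X = 48$ ($X = 12 \cdot 4 = 48$)
$O{\left(g \right)} = 24 + 6 g$ ($O{\left(g \right)} = \left(g + 4\right) \left(2 + 4\right) = \left(4 + g\right) 6 = 24 + 6 g$)
$X \left(-16\right) + O{\left(S{\left(2,-3 \right)} \right)} = 48 \left(-16\right) + \left(24 + 6 \cdot 2 \left(-3\right)\right) = -768 + \left(24 + 6 \left(-6\right)\right) = -768 + \left(24 - 36\right) = -768 - 12 = -780$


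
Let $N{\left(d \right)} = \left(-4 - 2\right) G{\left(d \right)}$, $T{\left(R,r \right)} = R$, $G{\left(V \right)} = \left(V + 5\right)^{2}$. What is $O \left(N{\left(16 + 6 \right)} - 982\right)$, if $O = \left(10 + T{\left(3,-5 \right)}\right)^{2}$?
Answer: $-905164$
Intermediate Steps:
$G{\left(V \right)} = \left(5 + V\right)^{2}$
$O = 169$ ($O = \left(10 + 3\right)^{2} = 13^{2} = 169$)
$N{\left(d \right)} = - 6 \left(5 + d\right)^{2}$ ($N{\left(d \right)} = \left(-4 - 2\right) \left(5 + d\right)^{2} = - 6 \left(5 + d\right)^{2}$)
$O \left(N{\left(16 + 6 \right)} - 982\right) = 169 \left(- 6 \left(5 + \left(16 + 6\right)\right)^{2} - 982\right) = 169 \left(- 6 \left(5 + 22\right)^{2} - 982\right) = 169 \left(- 6 \cdot 27^{2} - 982\right) = 169 \left(\left(-6\right) 729 - 982\right) = 169 \left(-4374 - 982\right) = 169 \left(-5356\right) = -905164$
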